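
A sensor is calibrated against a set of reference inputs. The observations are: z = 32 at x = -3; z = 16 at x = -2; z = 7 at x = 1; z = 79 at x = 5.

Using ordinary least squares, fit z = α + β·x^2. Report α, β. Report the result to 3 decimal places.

α = 4.271, β = 2.998

Compute the Gram sums: Σ1 = 4, Σx^2 = 39, Σx^2·x^2 = 723.
And Σz = 134, Σx^2·z = 2334.
So AᵀA·[α, β]ᵀ = Aᵀz: [[4, 39]; [39, 723]]·[α, β]ᵀ = [134, 2334]ᵀ.
det = 4·723 − 39² = 1371.
α = (134·723 − 39·2334)/1371 = 1952/457; β = (4·2334 − 39·134)/1371 = 1370/457.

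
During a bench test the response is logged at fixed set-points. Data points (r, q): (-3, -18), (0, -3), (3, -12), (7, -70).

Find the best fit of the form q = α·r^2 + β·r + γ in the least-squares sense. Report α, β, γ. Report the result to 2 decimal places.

MᵀM·[α, β, γ]ᵀ = Mᵀq reads: 2563·α + 343·β + 67·γ = -3700;  343·α + 67·β + 7·γ = -472;  67·α + 7·β + 4·γ = -103.
(Σr^2·r^2 = 2563, Σr^2·r = 343, Σr^2 = 67, Σr·r = 67, Σr = 7, Σ1 = 4, Σr^2·q = -3700, Σr·q = -472, Σq = -103.)
Solving the 3×3 system (Gaussian elimination) gives α = -1565/1034, β = 943/1034, γ = -1031/517.

α = -1.51, β = 0.91, γ = -1.99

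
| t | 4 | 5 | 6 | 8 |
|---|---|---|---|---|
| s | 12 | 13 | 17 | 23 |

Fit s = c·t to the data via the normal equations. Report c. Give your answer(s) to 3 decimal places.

c = 2.830

Normal-equation sums: Σt·t = 141.
And Σt·s = 399.
So MᵀM·[c]ᵀ = Mᵀs: [[141]]·[c]ᵀ = [399]ᵀ.
c = 399/141 = 2.82979.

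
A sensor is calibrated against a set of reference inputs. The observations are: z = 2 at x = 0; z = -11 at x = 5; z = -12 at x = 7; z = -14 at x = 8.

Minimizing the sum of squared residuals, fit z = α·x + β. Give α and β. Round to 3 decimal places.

α = -2.000, β = 1.250

MᵀM·[α, β]ᵀ = Mᵀz reads: 138·α + 20·β = -251;  20·α + 4·β = -35.
(Σx·x = 138, Σx = 20, Σ1 = 4, Σx·z = -251, Σz = -35.)
Determinant 138·4 − 20² = 152.
α = ((-251)·4 − 20·(-35))/152 = -2; β = (138·(-35) − 20·(-251))/152 = 5/4.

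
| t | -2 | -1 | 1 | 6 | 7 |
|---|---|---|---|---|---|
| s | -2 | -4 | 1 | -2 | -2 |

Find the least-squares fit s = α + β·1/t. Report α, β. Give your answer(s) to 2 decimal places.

XᵀX·[α, β]ᵀ = Xᵀs reads: 5·α + (-4/21)·β = -9;  (-4/21)·α + (2027/882)·β = 113/21.
(Σ1 = 5, Σ1/t = -4/21, Σ1/t·1/t = 2027/882, Σs = -9, Σ1/t·s = 113/21.)
Determinant 5·(2027/882) − (-4/21)² = 10103/882.
α = ((-9)·(2027/882) − (-4/21)·(113/21))/(10103/882) = -17339/10103; β = (5·(113/21) − (-4/21)·(-9))/(10103/882) = 22218/10103.

α = -1.72, β = 2.20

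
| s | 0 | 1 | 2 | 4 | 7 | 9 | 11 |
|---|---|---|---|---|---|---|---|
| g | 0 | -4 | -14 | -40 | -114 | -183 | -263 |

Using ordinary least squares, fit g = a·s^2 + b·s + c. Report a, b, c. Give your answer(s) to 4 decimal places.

a = -1.9302, b = -2.7998, c = 0.3154

Entries of XᵀX: Σs^2·s^2 = 23876, Σs^2·s = 2476, Σs^2 = 272, Σs·s = 272, Σs = 34, Σ1 = 7.
Moment sums: Σs^2·g = -52932, Σs·g = -5530, Σg = -618.
XᵀX·[a, b, c]ᵀ = Xᵀg becomes [[23876, 2476, 272]; [2476, 272, 34]; [272, 34, 7]]·[a, b, c]ᵀ = [-52932, -5530, -618]ᵀ.
Solving the 3×3 system (Gaussian elimination) gives a = -149027/77208, b = -216167/77208, c = 4059/12868.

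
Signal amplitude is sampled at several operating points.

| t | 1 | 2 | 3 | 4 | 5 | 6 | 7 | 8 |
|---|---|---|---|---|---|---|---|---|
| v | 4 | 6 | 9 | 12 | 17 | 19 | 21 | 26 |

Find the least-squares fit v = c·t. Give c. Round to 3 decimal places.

c = 3.162

From the data, Σt·t = 204.
Right-hand side: Σt·v = 645.
Normal equations: [[204]]·[c]ᵀ = [645]ᵀ.
Hence c = 645 / 204 ≈ 3.16176.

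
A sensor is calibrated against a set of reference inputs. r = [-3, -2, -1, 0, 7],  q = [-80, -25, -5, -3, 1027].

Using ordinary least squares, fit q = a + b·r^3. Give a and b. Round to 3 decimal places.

a = -1.232, b = 2.997

Sums needed: Σ1 = 5, Σr^3 = 307, Σr^3·r^3 = 118443.
For Xᵀq: Σq = 914, Σr^3·q = 354626.
Determinant 5·118443 − 307² = 497966.
a = (914·118443 − 307·354626)/497966 = -306640/248983; b = (5·354626 − 307·914)/497966 = 746266/248983.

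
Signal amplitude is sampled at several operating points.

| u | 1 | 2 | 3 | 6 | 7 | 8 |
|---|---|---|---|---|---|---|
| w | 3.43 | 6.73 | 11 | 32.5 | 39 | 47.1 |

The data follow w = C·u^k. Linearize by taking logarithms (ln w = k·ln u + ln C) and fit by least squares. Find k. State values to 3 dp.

Let Y = ln w. Fitting Y = k·ln u + ln C by least squares:
Σln u = 7.6089, Σ(ln u)² = 13.0084, Σln w = 16.5341, Σln u·ln w = 25.3330.
Normal system: [[13.0084, 7.6089]; [7.6089, 6]]·[k, ln C]ᵀ = [25.3330, 16.5341]ᵀ.
Solving (det = 20.1558): k = 1.29948, ln C = 1.10776.

k = 1.299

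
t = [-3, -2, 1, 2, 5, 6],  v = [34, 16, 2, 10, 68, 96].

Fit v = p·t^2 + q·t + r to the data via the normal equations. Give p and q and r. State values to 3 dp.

From the data, Σt^2·t^2 = 2035, Σt^2·t = 315, Σt^2 = 79, Σt·t = 79, Σt = 9, Σ1 = 6.
And Σt^2·v = 5568, Σt·v = 804, Σv = 226.
So AᵀA·[p, q, r]ᵀ = Aᵀv: [[2035, 315, 79]; [315, 79, 9]; [79, 9, 6]]·[p, q, r]ᵀ = [5568, 804, 226]ᵀ.
Inverting the 3×3 Gram matrix, [p, q, r]ᵀ = [449/152, -35097/19912, 14107/9956]ᵀ.

p = 2.954, q = -1.763, r = 1.417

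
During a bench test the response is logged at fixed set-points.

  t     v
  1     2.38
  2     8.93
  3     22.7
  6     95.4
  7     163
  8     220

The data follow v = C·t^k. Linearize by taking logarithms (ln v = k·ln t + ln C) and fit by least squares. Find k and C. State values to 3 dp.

k = 2.181, C = 2.163

Taking logs, ln v = k·ln t + ln C, so regress ln v on ln t.
AᵀA = [[13.0084, 7.6089]; [7.6089, 6]], rhs = [34.2426, 21.2243]ᵀ  (here Σln t = 7.6089, Σ(ln t)² = 13.0084, Σln v = 21.2243, Σln t·ln v = 34.2426).
Slope k = (n·Σln t·ln v − Σln t·Σln v)/(n·Σ(ln t)² − (Σln t)²) = (6·34.2426 − 7.6089·21.2243)/20.1558 = 2.18112; ln C = (Σln v − k·Σln t)/n = 0.77142, so C = exp(0.77142) = 2.16283.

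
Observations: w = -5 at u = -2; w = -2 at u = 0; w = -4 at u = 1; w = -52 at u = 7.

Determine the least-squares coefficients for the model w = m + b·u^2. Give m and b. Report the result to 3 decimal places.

With design matrix A, AᵀA = [[4, 54]; [54, 2418]] and Aᵀw = [-63, -2572]ᵀ.
Eliminating b: 2418·(row 1) − 54·(row 2) gives 6756·m = 2418·(-63) − 54·(-2572) = -13446, so m = -2241/1126.
Then b = ((-2572) − 54·(-2241/1126))/2418 = -3443/3378.

m = -1.990, b = -1.019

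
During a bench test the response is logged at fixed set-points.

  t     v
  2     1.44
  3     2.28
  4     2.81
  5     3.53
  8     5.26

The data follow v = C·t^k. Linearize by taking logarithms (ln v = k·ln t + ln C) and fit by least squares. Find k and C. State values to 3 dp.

k = 0.923, C = 0.787

Let Y = ln v. Fitting Y = k·ln t + ln C by least squares:
XᵀX = [[10.5236, 6.8669]; [6.8669, 5]], rhs = [8.0726, 5.1434]ᵀ  (here Σln t = 6.8669, Σ(ln t)² = 10.5236, Σln v = 5.1434, Σln t·ln v = 8.0726).
Δ = 10.5236·5 − (6.8669)² = 5.4631; k = (8.0726·5 − 6.8669·5.1434)/5.4631 = 0.92319, ln C = (10.5236·5.1434 − 6.8669·8.0726)/5.4631 = -0.23921, so C = exp(-0.23921) = 0.78725.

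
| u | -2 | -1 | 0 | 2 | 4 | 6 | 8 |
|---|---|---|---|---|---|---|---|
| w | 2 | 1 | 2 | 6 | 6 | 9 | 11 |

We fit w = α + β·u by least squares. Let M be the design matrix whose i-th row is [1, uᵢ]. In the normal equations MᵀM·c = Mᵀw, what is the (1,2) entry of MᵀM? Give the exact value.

17

Row 1 ↔ basis 1, column 2 ↔ basis u, so (MᵀM)_{1,2} = Σᵢ u = (1)·(-2) + (1)·(-1) + (1)·(0) + (1)·(2) + (1)·(4) + (1)·(6) + (1)·(8) = 17.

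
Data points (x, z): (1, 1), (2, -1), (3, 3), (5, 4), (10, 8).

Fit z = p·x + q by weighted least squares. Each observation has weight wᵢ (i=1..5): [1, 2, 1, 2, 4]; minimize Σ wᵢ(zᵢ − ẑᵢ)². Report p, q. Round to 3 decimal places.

The normal equations are: 468·p + 58·q = 366;  58·p + 10·q = 42.
Eliminating q: 10·(row 1) − 58·(row 2) gives 1316·p = 10·366 − 58·42 = 1224, so p = 306/329.
Then q = (42 − 58·(306/329))/10 = -393/329.

p = 0.930, q = -1.195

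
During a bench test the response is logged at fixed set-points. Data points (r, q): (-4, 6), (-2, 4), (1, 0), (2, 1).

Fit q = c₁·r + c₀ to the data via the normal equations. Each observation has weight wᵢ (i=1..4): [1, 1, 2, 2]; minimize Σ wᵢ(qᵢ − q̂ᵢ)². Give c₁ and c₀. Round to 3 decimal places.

Compute the Gram sums: Σwᵢ·r·r = 30, Σwᵢ·r = 0, Σwᵢ·1 = 6.
Right-hand side: Σwᵢ·r·q = -28, Σwᵢ·q = 12.
Eliminating c₀: 6·(row 1) − 0·(row 2) gives 180·c₁ = 6·(-28) − 0·12 = -168, so c₁ = -14/15.
Then c₀ = (12 − 0·(-14/15))/6 = 2.

c₁ = -0.933, c₀ = 2.000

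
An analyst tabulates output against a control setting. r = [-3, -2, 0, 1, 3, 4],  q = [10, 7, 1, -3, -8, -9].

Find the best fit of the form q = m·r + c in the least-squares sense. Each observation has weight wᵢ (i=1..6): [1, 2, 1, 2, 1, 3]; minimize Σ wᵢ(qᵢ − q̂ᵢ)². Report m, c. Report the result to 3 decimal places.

m = -2.727, c = 1.127

From the data, Σwᵢ·r·r = 76, Σwᵢ·r = 10, Σwᵢ·1 = 10.
Moment sums: Σwᵢ·r·q = -196, Σwᵢ·q = -16.
Normal equations: [[76, 10]; [10, 10]]·[m, c]ᵀ = [-196, -16]ᵀ.
Δ = 76·10 − 10² = 660.
m = ((-196)·10 − 10·(-16))/660 = -30/11; c = (76·(-16) − 10·(-196))/660 = 62/55.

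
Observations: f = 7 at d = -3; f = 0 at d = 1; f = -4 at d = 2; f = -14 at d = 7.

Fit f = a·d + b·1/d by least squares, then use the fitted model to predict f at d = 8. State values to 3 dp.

f̂ = -16.715

Setting ∂/∂a … = 0 gives: 63·a + 4·b = -127;  4·a + (2437/1764)·b = -19/3.
Eliminating b: (2437/1764)·(row 1) − 4·(row 2) gives (1989/28)·a = (2437/1764)·(-127) − 4·(-19/3) = -264811/1764, so a = -264811/125307.
Then b = ((-19/3) − 4·(-264811/125307))/(2437/1764) = 3052/1989.
At d = 8: f̂ = (-264811/125307)·(8) + (3052/1989)·(1/8) = -4188907/250614.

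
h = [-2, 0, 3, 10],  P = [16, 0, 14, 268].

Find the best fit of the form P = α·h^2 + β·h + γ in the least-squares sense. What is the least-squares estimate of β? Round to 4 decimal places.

Compute the Gram sums: Σh^2·h^2 = 10097, Σh^2·h = 1019, Σh^2 = 113, Σh·h = 113, Σh = 11, Σ1 = 4.
For MᵀP: Σh^2·P = 26990, Σh·P = 2690, ΣP = 298.
Row-reducing yields α = 7067/2325, β = -7931/2325, γ = -308/155.

β = -3.4112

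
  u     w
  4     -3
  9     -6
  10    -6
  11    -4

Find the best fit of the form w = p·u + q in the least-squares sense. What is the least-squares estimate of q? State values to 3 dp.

Sums needed: Σu·u = 318, Σu = 34, Σ1 = 4.
For Xᵀw: Σu·w = -170, Σw = -19.
So XᵀX·[p, q]ᵀ = Xᵀw: [[318, 34]; [34, 4]]·[p, q]ᵀ = [-170, -19]ᵀ.
det = 318·4 − 34² = 116.
p = ((-170)·4 − 34·(-19))/116 = -17/58; q = (318·(-19) − 34·(-170))/116 = -131/58.

q = -2.259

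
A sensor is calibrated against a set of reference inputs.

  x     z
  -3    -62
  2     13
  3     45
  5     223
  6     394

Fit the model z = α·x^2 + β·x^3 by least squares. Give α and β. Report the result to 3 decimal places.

α = -0.951, β = 1.981

Entries of AᵀA: Σx^2·x^2 = 2099, Σx^2·x^3 = 10933, Σx^3·x^3 = 63803.
And Σx^2·z = 19658, Σx^3·z = 115972.
Normal equations: [[2099, 10933]; [10933, 63803]]·[α, β]ᵀ = [19658, 115972]ᵀ.
Eliminating β: 63803·(row 1) − 10933·(row 2) gives 14392008·α = 63803·19658 − 10933·115972 = -13682502, so α = -760139/799556.
Then β = (115972 − 10933·(-760139/799556))/63803 = 1583573/799556.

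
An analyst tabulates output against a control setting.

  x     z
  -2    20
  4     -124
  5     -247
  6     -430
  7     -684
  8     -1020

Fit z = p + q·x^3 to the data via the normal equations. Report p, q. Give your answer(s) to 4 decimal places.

With design matrix M, MᵀM = [[6, 1252]; [1252, 446234]] and Mᵀz = [-2485, -888703]ᵀ.
Determinant 6·446234 − 1252² = 1109900.
p = ((-2485)·446234 − 1252·(-888703))/1109900 = 1882333/554950; q = (6·(-888703) − 1252·(-2485))/1109900 = -1110499/554950.

p = 3.3919, q = -2.0011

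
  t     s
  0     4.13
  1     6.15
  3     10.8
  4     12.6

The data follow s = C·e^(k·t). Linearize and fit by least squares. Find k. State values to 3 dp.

k = 0.279

Let Y = ln s. Fitting Y = k·t + ln C by least squares:
Sums: Σt = 8.0000, Σ(t)² = 26.0000, Σln s = 8.1480, Σt·ln s = 19.0899.
Normal system: [[26.0000, 8.0000]; [8.0000, 4]]·[k, ln C]ᵀ = [19.0899, 8.1480]ᵀ.
Solving (det = 40.0000): k = 0.27939, ln C = 1.47821.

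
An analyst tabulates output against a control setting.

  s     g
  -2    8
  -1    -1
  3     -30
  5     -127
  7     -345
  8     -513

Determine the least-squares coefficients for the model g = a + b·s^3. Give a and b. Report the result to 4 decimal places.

a = -1.7652, b = -0.9994

Entries of MᵀM: Σ1 = 6, Σs^3 = 998, Σs^3·s^3 = 396212.
Moment sums: Σg = -1008, Σs^3·g = -397739.
det = 6·396212 − 998² = 1381268.
a = ((-1008)·396212 − 998·(-397739))/1381268 = -1219087/690634; b = (6·(-397739) − 998·(-1008))/1381268 = -690225/690634.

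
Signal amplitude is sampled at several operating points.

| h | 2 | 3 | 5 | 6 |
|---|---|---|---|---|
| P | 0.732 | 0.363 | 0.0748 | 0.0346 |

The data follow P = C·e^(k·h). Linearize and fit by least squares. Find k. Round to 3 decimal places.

k = -0.768

With ln Pᵢ as the transformed response and hᵢ as the regressor:
AᵀA = [[74.0000, 16.0000]; [16.0000, 4]], rhs = [-36.8121, -7.2822]ᵀ  (here Σh = 16.0000, Σ(h)² = 74.0000, Σln P = -7.2822, Σh·ln P = -36.8121).
Slope k = (n·Σh·ln P − Σh·Σln P)/(n·Σ(h)² − (Σh)²) = (4·-36.8121 − 16.0000·-7.2822)/40.0000 = -0.76834; ln C = (Σln P − k·Σh)/n = 1.25283.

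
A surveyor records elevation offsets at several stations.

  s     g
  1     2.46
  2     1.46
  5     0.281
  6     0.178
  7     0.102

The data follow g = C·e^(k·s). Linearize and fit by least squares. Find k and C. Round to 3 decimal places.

k = -0.531, C = 4.178

Let Y = ln g. Fitting Y = k·s + ln C by least squares:
Σs = 21.0000, Σ(s)² = 115.0000, Σln g = -3.9996, Σs·ln g = -31.0253.
Normal system: [[115.0000, 21.0000]; [21.0000, 5]]·[k, ln C]ᵀ = [-31.0253, -3.9996]ᵀ.
Δ = 115.0000·5 − (21.0000)² = 134.0000; k = (-31.0253·5 − 21.0000·-3.9996)/134.0000 = -0.53086, ln C = (115.0000·-3.9996 − 21.0000·-31.0253)/134.0000 = 1.42971, so C = exp(1.42971) = 4.17751.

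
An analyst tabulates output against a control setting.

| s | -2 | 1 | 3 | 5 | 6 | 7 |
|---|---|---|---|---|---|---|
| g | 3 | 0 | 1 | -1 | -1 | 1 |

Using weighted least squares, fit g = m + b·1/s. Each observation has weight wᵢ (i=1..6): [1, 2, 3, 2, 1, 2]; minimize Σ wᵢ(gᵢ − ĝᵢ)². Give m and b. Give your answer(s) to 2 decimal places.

Normal-equation sums: Σwᵢ·1 = 11, Σwᵢ·1/s = 352/105, Σwᵢ·1/s·1/s = 60239/22050.
And Σwᵢ·g = 5, Σwᵢ·1/s·g = -82/105.
Normal equations: [[11, 352/105]; [352/105, 60239/22050]]·[m, b]ᵀ = [5, -82/105]ᵀ.
det = 11·(60239/22050) − (352/105)² = 414821/22050.
m = (5·(60239/22050) − (352/105)·(-82/105))/(414821/22050) = 358923/414821; b = (11·(-82/105) − (352/105)·5)/(414821/22050) = -50820/37711.

m = 0.87, b = -1.35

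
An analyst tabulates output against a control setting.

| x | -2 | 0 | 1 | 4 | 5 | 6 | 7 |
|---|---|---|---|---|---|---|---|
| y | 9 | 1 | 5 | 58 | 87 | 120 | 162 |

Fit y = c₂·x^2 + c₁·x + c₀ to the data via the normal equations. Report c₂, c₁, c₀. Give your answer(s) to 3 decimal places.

c₂ = 2.983, c₁ = 2.117, c₀ = 0.970

With design matrix M, MᵀM = [[4595, 741, 131]; [741, 131, 21]; [131, 21, 7]] and Mᵀy = [15402, 2508, 442]ᵀ.
Row-reducing yields c₂ = 64333/21568, c₁ = 45669/21568, c₀ = 1307/1348.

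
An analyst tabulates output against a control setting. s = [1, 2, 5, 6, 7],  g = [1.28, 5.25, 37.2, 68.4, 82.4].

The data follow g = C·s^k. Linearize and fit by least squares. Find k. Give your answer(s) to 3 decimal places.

Linearized form: ln g = k·ln s + ln C. From the 5 transformed points,
Σln s = 6.0403, Σ(ln s)² = 10.0677, Σln g = 14.1584, Σln s·ln g = 23.1250.
Equations: 10.0677·k + 6.0403·ln C = 23.1250;  6.0403·k + 5·ln C = 14.1584.
Δ = 10.0677·5 − (6.0403)² = 13.8539; k = (23.1250·5 − 6.0403·14.1584)/13.8539 = 2.17304, ln C = (10.0677·14.1584 − 6.0403·23.1250)/13.8539 = 0.20653.

k = 2.173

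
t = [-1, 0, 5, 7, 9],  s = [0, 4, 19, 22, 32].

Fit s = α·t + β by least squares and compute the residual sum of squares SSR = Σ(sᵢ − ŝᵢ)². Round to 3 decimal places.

SSR = 9.187

Sums needed: Σt·t = 156, Σt = 20, Σ1 = 5.
For Aᵀs: Σt·s = 537, Σs = 77.
So AᵀA·[α, β]ᵀ = Aᵀs: [[156, 20]; [20, 5]]·[α, β]ᵀ = [537, 77]ᵀ.
Δ = 156·5 − 20² = 380.
α = (537·5 − 20·77)/380 = 229/76; β = (156·77 − 20·537)/380 = 318/95.
Residuals: -127/380, 62/95, 223/380, -927/380, 583/380; SSR = 3491/380.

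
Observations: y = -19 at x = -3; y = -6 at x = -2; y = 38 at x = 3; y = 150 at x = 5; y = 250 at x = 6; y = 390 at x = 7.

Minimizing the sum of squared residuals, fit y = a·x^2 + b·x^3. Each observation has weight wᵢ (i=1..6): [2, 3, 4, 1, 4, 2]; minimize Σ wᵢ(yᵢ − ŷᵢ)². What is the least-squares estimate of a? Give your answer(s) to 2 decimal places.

a = 0.96

Compute the Gram sums: Σwᵢ·x^2·x^2 = 11145, Σwᵢ·x^2·x^3 = 68233, Σwᵢ·x^3·x^3 = 442113.
And Σwᵢ·x^2·y = 78924, Σwᵢ·x^3·y = 507564.
Δ = 11145·442113 − 68233² = 271607096.
a = (78924·442113 − 68233·507564)/271607096 = 1917000/1997111; b = (11145·507564 − 68233·78924)/271607096 = 1996908/1997111.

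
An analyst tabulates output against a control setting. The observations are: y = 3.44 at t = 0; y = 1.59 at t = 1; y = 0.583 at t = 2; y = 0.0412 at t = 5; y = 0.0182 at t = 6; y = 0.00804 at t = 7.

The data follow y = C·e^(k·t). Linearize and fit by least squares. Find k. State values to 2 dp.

k = -0.88

Taking logs, ln y = k·t + ln C, so regress ln y on t.
Sums: Σt = 21.0000, Σ(t)² = 115.0000, Σln y = -10.8593, Σt·ln y = -74.3633.
Normal system: [[115.0000, 21.0000]; [21.0000, 6]]·[k, ln C]ᵀ = [-74.3633, -10.8593]ᵀ.
Solving (det = 249.0000): k = -0.87604, ln C = 1.25624.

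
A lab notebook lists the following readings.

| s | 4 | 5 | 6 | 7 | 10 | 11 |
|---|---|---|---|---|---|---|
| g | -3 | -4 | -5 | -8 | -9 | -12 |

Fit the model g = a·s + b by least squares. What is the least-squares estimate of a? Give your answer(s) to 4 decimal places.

a = -1.1888

Sums needed: Σs·s = 347, Σs = 43, Σ1 = 6.
And Σs·g = -340, Σg = -41.
Eliminating b: 6·(row 1) − 43·(row 2) gives 233·a = 6·(-340) − 43·(-41) = -277, so a = -277/233.
Then b = ((-41) − 43·(-277/233))/6 = 393/233.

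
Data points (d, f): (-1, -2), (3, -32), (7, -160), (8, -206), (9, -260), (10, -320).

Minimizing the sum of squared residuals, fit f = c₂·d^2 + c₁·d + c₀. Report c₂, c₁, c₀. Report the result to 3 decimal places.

c₂ = -3.061, c₁ = -1.317, c₀ = -0.330

From the data, Σd^2·d^2 = 23140, Σd^2·d = 2610, Σd^2 = 304, Σd·d = 304, Σd = 36, Σ1 = 6.
And Σd^2·f = -74374, Σd·f = -8402, Σf = -980.
Normal equations: [[23140, 2610, 304]; [2610, 304, 36]; [304, 36, 6]]·[c₂, c₁, c₀]ᵀ = [-74374, -8402, -980]ᵀ.
Row-reducing yields c₂ = -144845/47317, c₁ = -62333/47317, c₀ = -15632/47317.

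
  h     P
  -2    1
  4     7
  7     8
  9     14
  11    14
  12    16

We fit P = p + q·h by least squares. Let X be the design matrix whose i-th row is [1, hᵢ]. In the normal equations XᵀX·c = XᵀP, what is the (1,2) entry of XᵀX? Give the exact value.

41

Row 1 ↔ basis 1, column 2 ↔ basis h, so (XᵀX)_{1,2} = Σᵢ h = (1)·(-2) + (1)·(4) + (1)·(7) + (1)·(9) + (1)·(11) + (1)·(12) = 41.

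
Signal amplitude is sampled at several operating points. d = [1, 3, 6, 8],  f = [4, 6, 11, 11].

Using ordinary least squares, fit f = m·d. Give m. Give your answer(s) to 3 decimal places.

m = 1.600

Setting ∂/∂m … = 0 gives: 110·m = 176.
Hence m = 176 / 110 ≈ 1.6.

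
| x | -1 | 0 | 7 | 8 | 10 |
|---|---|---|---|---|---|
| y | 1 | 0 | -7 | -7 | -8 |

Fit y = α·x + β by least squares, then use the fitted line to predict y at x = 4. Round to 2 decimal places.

AᵀA·[α, β]ᵀ = Aᵀy reads: 214·α + 24·β = -186;  24·α + 5·β = -21.
Δ = 214·5 − 24² = 494.
α = ((-186)·5 − 24·(-21))/494 = -213/247; β = (214·(-21) − 24·(-186))/494 = -15/247.
At x = 4: ŷ = (-213/247)·(4) + (-15/247)·(1) = -867/247.

ŷ = -3.51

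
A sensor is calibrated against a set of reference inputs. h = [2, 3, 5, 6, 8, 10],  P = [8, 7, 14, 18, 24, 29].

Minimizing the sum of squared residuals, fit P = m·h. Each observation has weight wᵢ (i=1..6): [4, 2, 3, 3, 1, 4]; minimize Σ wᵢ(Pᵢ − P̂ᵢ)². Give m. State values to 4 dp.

m = 2.9251

Compute the Gram sums: Σwᵢ·h·h = 681.
Right-hand side: Σwᵢ·h·P = 1992.
XᵀWX·[m]ᵀ = XᵀWP becomes [[681]]·[m]ᵀ = [1992]ᵀ.
m = 1992/681 = 2.92511.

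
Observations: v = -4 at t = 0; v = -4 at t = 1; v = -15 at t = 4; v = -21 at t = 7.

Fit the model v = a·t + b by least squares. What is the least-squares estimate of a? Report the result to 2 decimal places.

a = -2.63

Compute the Gram sums: Σt·t = 66, Σt = 12, Σ1 = 4.
And Σt·v = -211, Σv = -44.
Normal equations: [[66, 12]; [12, 4]]·[a, b]ᵀ = [-211, -44]ᵀ.
det = 66·4 − 12² = 120.
a = ((-211)·4 − 12·(-44))/120 = -79/30; b = (66·(-44) − 12·(-211))/120 = -31/10.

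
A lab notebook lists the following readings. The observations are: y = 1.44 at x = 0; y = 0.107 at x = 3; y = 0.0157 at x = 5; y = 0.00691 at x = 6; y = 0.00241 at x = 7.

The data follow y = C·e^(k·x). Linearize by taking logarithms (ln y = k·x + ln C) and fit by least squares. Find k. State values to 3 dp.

k = -0.909

Linearized form: ln y = k·x + ln C. From the 5 transformed points,
XᵀX = [[119.0000, 21.0000]; [21.0000, 5]], rhs = [-99.5209, -17.0273]ᵀ  (here Σx = 21.0000, Σ(x)² = 119.0000, Σln y = -17.0273, Σx·ln y = -99.5209).
Slope k = (n·Σx·ln y − Σx·Σln y)/(n·Σ(x)² − (Σx)²) = (5·-99.5209 − 21.0000·-17.0273)/154.0000 = -0.90929; ln C = (Σln y − k·Σx)/n = 0.41357.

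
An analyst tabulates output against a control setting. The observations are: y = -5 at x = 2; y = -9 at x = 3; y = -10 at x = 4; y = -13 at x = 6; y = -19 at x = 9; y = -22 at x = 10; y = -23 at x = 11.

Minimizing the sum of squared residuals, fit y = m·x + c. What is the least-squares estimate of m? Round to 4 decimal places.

m = -1.9265

Sums needed: Σx·x = 367, Σx = 45, Σ1 = 7.
Right-hand side: Σx·y = -799, Σy = -101.
Normal equations: [[367, 45]; [45, 7]]·[m, c]ᵀ = [-799, -101]ᵀ.
Determinant 367·7 − 45² = 544.
m = ((-799)·7 − 45·(-101))/544 = -131/68; c = (367·(-101) − 45·(-799))/544 = -139/68.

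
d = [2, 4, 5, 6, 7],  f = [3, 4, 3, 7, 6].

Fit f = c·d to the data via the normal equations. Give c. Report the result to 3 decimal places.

c = 0.931

The normal equations are: 130·c = 121.
Hence c = 121 / 130 ≈ 0.930769.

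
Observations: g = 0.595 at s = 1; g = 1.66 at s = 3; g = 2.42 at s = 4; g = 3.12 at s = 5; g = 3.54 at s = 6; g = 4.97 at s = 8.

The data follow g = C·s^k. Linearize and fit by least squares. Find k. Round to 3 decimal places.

k = 1.022

Taking logs, ln g = k·ln s + ln C, so regress ln g on ln s.
XᵀX = [[13.2535, 7.9655]; [7.9655, 6]], rhs = [9.2125, 4.8768]ᵀ  (here Σln s = 7.9655, Σ(ln s)² = 13.2535, Σln g = 4.8768, Σln s·ln g = 9.2125).
Δ = 13.2535·6 − (7.9655)² = 16.0713; k = (9.2125·6 − 7.9655·4.8768)/16.0713 = 1.02223, ln C = (13.2535·4.8768 − 7.9655·9.2125)/16.0713 = -0.54431.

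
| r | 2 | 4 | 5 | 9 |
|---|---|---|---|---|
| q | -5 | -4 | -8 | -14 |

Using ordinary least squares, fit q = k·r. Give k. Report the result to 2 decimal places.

XᵀX·[k]ᵀ = Xᵀq reads: 126·k = -192.
(Σr·r = 126, Σr·q = -192.)
Hence k = -192 / 126 ≈ -1.52381.

k = -1.52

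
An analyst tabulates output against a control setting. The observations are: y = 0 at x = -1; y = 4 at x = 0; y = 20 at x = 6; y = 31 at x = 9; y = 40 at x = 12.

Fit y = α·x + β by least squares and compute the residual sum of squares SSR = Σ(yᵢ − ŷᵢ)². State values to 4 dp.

SSR = 3.0331

With design matrix A, AᵀA = [[262, 26]; [26, 5]] and Aᵀy = [879, 95]ᵀ.
Eliminating β: 5·(row 1) − 26·(row 2) gives 634·α = 5·879 − 26·95 = 1925, so α = 1925/634.
Then β = (95 − 26·(1925/634))/5 = 1018/317.
Residuals: -111/634, 250/317, -453/317, 293/634, 112/317; SSR = 1923/634.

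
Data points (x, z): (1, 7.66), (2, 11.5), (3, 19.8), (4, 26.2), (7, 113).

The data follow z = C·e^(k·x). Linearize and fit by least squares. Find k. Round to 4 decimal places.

Let Y = ln z. Fitting Y = k·x + ln C by least squares:
XᵀX = [[79.0000, 17.0000]; [17.0000, 5]], rhs = [62.0325, 15.4572]ᵀ  (here Σx = 17.0000, Σ(x)² = 79.0000, Σln z = 15.4572, Σx·ln z = 62.0325).
Slope k = (n·Σx·ln z − Σx·Σln z)/(n·Σ(x)² − (Σx)²) = (5·62.0325 − 17.0000·15.4572)/106.0000 = 0.44708; ln C = (Σln z − k·Σx)/n = 1.57137.

k = 0.4471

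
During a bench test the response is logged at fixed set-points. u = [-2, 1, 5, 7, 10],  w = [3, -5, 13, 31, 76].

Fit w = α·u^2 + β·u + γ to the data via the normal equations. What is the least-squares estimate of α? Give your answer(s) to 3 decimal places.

MᵀM·[α, β, γ]ᵀ = Mᵀw reads: 13043·α + 1461·β + 179·γ = 9451;  1461·α + 179·β + 21·γ = 1031;  179·α + 21·β + 5·γ = 118.
Row-reducing yields α = 39529/41448, β = -21449/13816, γ = -41677/10362.

α = 0.954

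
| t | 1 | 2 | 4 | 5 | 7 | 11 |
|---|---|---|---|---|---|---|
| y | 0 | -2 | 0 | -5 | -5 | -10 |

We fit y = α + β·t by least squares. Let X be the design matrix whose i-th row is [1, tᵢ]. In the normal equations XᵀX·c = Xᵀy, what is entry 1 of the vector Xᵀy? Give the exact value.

Entry 1 ↔ basis 1, so (Xᵀy)_{1} = Σᵢ yᵢ = (1)·(0) + (1)·(-2) + (1)·(0) + (1)·(-5) + (1)·(-5) + (1)·(-10) = -22.

-22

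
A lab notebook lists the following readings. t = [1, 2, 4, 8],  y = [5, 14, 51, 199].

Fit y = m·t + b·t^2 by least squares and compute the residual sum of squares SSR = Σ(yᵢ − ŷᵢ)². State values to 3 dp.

The normal equations are: 85·m + 585·b = 1829;  585·m + 4369·b = 13613.
(Σt·t = 85, Σt·t^2 = 585, Σt^2·t^2 = 4369, Σt·y = 1829, Σt^2·y = 13613.)
Eliminating b: 4369·(row 1) − 585·(row 2) gives 29140·m = 4369·1829 − 585·13613 = 27296, so m = 6824/7285.
Then b = (13613 − 585·(6824/7285))/4369 = 4357/1457.
Residuals: 7816/7285, 1202/7285, -4321/7285, 883/7285; SSR = 11254/7285.

SSR = 1.545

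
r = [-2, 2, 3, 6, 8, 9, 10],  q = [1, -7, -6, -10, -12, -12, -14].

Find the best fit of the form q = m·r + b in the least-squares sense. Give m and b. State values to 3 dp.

Forming XᵀX = [[298, 36]; [36, 7]] and Xᵀq = [-438, -60]ᵀ gives XᵀX·[m, b]ᵀ = Xᵀq.
Determinant 298·7 − 36² = 790.
m = ((-438)·7 − 36·(-60))/790 = -453/395; b = (298·(-60) − 36·(-438))/790 = -1056/395.

m = -1.147, b = -2.673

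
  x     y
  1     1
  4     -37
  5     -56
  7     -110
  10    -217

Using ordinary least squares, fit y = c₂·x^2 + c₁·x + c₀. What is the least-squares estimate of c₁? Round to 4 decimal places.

The normal system AᵀA·[c₂, c₁, c₀]ᵀ = Aᵀy is [[13283, 1533, 191]; [1533, 191, 27]; [191, 27, 5]]·[c₂, c₁, c₀]ᵀ = [-29081, -3367, -419]ᵀ.
Solving the 3×3 system (Gaussian elimination) gives c₂ = -15430/7917, c₁ = -7403/2639, c₀ = 45910/7917.

c₁ = -2.8052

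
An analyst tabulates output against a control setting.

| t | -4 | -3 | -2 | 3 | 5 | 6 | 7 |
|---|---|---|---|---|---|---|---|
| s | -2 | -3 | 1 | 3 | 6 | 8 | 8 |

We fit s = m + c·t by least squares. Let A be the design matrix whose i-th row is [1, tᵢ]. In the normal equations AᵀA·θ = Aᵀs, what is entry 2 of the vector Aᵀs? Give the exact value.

Entry 2 ↔ basis t, so (Aᵀs)_{2} = Σᵢ (t)·sᵢ = (-4)·(-2) + (-3)·(-3) + (-2)·(1) + (3)·(3) + (5)·(6) + (6)·(8) + (7)·(8) = 158.

158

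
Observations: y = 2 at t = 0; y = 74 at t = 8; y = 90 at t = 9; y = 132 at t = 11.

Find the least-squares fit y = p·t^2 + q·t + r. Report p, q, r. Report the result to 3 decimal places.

p = 0.960, q = 1.234, r = 2.020

Entries of XᵀX: Σt^2·t^2 = 25298, Σt^2·t = 2572, Σt^2 = 266, Σt·t = 266, Σt = 28, Σ1 = 4.
For Xᵀy: Σt^2·y = 27998, Σt·y = 2854, Σy = 298.
So XᵀX·[p, q, r]ᵀ = Xᵀy: [[25298, 2572, 266]; [2572, 266, 28]; [266, 28, 4]]·[p, q, r]ᵀ = [27998, 2854, 298]ᵀ.
Row-reducing yields p = 913/951, q = 5867/4755, r = 3202/1585.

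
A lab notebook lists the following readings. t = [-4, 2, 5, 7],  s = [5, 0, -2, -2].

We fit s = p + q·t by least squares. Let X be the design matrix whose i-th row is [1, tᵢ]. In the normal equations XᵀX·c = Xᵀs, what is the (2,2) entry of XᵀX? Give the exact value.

94

Row 2 ↔ basis t, column 2 ↔ basis t, so (XᵀX)_{2,2} = Σᵢ (t)·(t) = (-4)·(-4) + (2)·(2) + (5)·(5) + (7)·(7) = 94.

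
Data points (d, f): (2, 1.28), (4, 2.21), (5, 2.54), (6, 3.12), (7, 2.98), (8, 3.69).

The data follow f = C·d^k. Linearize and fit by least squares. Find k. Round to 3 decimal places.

Let Y = ln f. Fitting Y = k·ln d + ln C by least squares:
Σln d = 9.5060, Σ(ln d)² = 16.3136, Σln f = 5.5074, Σln d·ln f = 9.6492.
Equations: 16.3136·k + 9.5060·ln C = 9.6492;  9.5060·k + 6·ln C = 5.5074.
Δ = 16.3136·6 − (9.5060)² = 7.5177; k = (9.6492·6 − 9.5060·5.5074)/7.5177 = 0.73716, ln C = (16.3136·5.5074 − 9.5060·9.6492)/7.5177 = -0.25000.

k = 0.737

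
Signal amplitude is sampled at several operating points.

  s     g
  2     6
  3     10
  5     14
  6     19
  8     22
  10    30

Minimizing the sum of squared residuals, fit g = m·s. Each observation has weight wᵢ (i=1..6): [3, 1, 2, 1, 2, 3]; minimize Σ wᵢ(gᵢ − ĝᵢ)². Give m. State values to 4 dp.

XᵀWX·[m]ᵀ = XᵀWg reads: 535·m = 1572.
Hence m = 1572 / 535 ≈ 2.93832.

m = 2.9383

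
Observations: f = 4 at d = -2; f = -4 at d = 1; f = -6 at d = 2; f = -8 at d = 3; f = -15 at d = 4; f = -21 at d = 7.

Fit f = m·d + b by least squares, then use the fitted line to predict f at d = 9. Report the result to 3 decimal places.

XᵀX·[m, b]ᵀ = Xᵀf reads: 83·m + 15·b = -255;  15·m + 6·b = -50.
(Σd·d = 83, Σd = 15, Σ1 = 6, Σd·f = -255, Σf = -50.)
Eliminating b: 6·(row 1) − 15·(row 2) gives 273·m = 6·(-255) − 15·(-50) = -780, so m = -20/7.
Then b = ((-50) − 15·(-20/7))/6 = -25/21.
At d = 9: f̂ = (-20/7)·(9) + (-25/21)·(1) = -565/21.

f̂ = -26.905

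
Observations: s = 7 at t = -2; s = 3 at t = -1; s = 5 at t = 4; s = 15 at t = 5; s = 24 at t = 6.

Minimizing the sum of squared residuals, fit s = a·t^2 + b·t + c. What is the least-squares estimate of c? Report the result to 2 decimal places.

c = -1.87

The normal system AᵀA·[a, b, c]ᵀ = Aᵀs is [[2194, 396, 82]; [396, 82, 12]; [82, 12, 5]]·[a, b, c]ᵀ = [1350, 222, 54]ᵀ.
Solving the 3×3 system (Gaussian elimination) gives a = 7875/6871, b = -17553/6871, c = -12816/6871.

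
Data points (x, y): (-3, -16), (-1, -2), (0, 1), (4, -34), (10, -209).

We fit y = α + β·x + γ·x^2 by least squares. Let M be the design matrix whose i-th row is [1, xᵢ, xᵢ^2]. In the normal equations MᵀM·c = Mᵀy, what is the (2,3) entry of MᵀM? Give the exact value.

Row 2 ↔ basis x, column 3 ↔ basis x^2, so (MᵀM)_{2,3} = Σᵢ (x)·(x^2) = (-3)·(9) + (-1)·(1) + (0)·(0) + (4)·(16) + (10)·(100) = 1036.

1036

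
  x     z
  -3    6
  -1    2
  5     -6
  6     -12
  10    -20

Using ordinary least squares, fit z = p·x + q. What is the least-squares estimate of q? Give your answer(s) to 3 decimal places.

q = 0.608

Forming MᵀM = [[171, 17]; [17, 5]] and Mᵀz = [-322, -30]ᵀ gives MᵀM·[p, q]ᵀ = Mᵀz.
Eliminating q: 5·(row 1) − 17·(row 2) gives 566·p = 5·(-322) − 17·(-30) = -1100, so p = -550/283.
Then q = ((-30) − 17·(-550/283))/5 = 172/283.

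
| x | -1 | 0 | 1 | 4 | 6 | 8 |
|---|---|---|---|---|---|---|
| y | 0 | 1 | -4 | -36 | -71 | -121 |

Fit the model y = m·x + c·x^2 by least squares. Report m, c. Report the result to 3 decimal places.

Forming MᵀM = [[118, 792]; [792, 5650]] and Mᵀy = [-1542, -10880]ᵀ gives MᵀM·[m, c]ᵀ = Mᵀy.
det = 118·5650 − 792² = 39436.
m = ((-1542)·5650 − 792·(-10880))/39436 = -23835/9859; c = (118·(-10880) − 792·(-1542))/39436 = -15644/9859.

m = -2.418, c = -1.587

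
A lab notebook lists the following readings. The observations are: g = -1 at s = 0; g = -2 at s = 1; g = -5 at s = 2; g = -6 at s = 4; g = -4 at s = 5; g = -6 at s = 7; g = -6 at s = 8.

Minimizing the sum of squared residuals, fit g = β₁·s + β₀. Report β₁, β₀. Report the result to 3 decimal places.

β₁ = -0.552, β₀ = -2.156

With design matrix X, XᵀX = [[159, 27]; [27, 7]] and Xᵀg = [-146, -30]ᵀ.
Determinant 159·7 − 27² = 384.
β₁ = ((-146)·7 − 27·(-30))/384 = -53/96; β₀ = (159·(-30) − 27·(-146))/384 = -69/32.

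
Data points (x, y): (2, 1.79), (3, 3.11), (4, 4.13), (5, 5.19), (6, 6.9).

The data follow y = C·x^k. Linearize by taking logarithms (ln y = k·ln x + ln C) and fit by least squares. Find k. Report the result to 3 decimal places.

k = 1.187

With ln yᵢ as the transformed response and ln xᵢ as the regressor:
XᵀX = [[9.4099, 6.5793]; [6.5793, 5]], rhs = [9.7274, 6.7134]ᵀ  (here Σln x = 6.5793, Σ(ln x)² = 9.4099, Σln y = 6.7134, Σln x·ln y = 9.7274).
Δ = 9.4099·5 − (6.5793)² = 3.7630; k = (9.7274·5 − 6.5793·6.7134)/3.7630 = 1.18731, ln C = (9.4099·6.7134 − 6.5793·9.7274)/3.7630 = -0.21965.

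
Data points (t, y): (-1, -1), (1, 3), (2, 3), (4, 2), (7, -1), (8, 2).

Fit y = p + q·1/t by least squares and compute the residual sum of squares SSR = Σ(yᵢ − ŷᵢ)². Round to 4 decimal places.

AᵀA·[p, q]ᵀ = Aᵀy reads: 6·p + (57/56)·q = 8;  (57/56)·p + (7365/3136)·q = 171/28.
(Σ1 = 6, Σ1/t = 57/56, Σ1/t·1/t = 7365/3136, Σy = 8, Σ1/t·y = 171/28.)
Δ = 6·(7365/3136) − (57/56)² = 40941/3136.
p = (8·(7365/3136) − (57/56)·(171/28))/(40941/3136) = 13142/13647; q = (6·(171/28) − (57/56)·8)/(40941/3136) = 29792/13647.
Residuals: 1001/4549, -1993/13647, 4301/4549, 6704/13647, -31045/13647, 3476/4549; SSR = 95036/13647.

SSR = 6.9639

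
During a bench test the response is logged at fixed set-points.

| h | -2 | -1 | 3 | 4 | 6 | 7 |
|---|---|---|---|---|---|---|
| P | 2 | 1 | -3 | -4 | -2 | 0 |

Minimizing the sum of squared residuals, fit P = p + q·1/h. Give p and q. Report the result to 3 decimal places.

Normal-equation sums: Σ1 = 6, Σ1/h = -17/28, Σ1/h·1/h = 10385/7056.
Right-hand side: ΣP = -6, Σ1/h·P = -13/3.
Eliminating q: (10385/7056)·(row 1) − (-17/28)·(row 2) gives (19903/2352)·p = (10385/7056)·(-6) − (-17/28)·(-13/3) = -4493/392, so p = -26958/19903.
Then q = ((-13/3) − (-17/28)·(-26958/19903))/(10385/7056) = -69720/19903.

p = -1.354, q = -3.503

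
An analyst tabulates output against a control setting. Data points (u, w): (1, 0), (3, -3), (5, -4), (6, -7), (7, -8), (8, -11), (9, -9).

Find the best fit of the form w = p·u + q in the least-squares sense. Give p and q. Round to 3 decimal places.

p = -1.299, q = 1.240

Setting ∂/∂p … = 0 gives: 265·p + 39·q = -296;  39·p + 7·q = -42.
(Σu·u = 265, Σu = 39, Σ1 = 7, Σu·w = -296, Σw = -42.)
Determinant 265·7 − 39² = 334.
p = ((-296)·7 − 39·(-42))/334 = -217/167; q = (265·(-42) − 39·(-296))/334 = 207/167.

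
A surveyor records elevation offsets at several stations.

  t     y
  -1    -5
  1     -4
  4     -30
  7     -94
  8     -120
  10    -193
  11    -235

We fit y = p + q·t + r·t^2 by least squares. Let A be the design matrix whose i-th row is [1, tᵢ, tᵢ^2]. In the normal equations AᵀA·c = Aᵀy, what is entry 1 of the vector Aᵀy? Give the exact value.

-681

Entry 1 ↔ basis 1, so (Aᵀy)_{1} = Σᵢ yᵢ = (1)·(-5) + (1)·(-4) + (1)·(-30) + (1)·(-94) + (1)·(-120) + (1)·(-193) + (1)·(-235) = -681.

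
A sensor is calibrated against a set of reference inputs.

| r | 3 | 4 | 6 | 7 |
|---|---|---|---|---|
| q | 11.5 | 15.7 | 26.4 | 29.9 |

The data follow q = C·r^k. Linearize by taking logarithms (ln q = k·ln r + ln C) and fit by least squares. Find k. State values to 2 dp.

Linearized form: ln q = k·ln r + ln C. From the 4 transformed points,
AᵀA = [[10.1257, 6.2226]; [6.2226, 4]], rhs = [18.9776, 11.8672]ᵀ  (here Σln r = 6.2226, Σ(ln r)² = 10.1257, Σln q = 11.8672, Σln r·ln q = 18.9776).
Δ = 10.1257·4 − (6.2226)² = 1.7825; k = (18.9776·4 − 6.2226·11.8672)/1.7825 = 1.15884, ln C = (10.1257·11.8672 − 6.2226·18.9776)/1.7825 = 1.16406.

k = 1.16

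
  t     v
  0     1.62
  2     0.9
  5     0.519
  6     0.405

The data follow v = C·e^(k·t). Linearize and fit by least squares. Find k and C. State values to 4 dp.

Let Y = ln v. Fitting Y = k·t + ln C by least squares:
Sums: Σt = 13.0000, Σ(t)² = 65.0000, Σln v = -1.1827, Σt·ln v = -8.9132.
Normal system: [[65.0000, 13.0000]; [13.0000, 4]]·[k, ln C]ᵀ = [-8.9132, -1.1827]ᵀ.
Δ = 65.0000·4 − (13.0000)² = 91.0000; k = (-8.9132·4 − 13.0000·-1.1827)/91.0000 = -0.22284, ln C = (65.0000·-1.1827 − 13.0000·-8.9132)/91.0000 = 0.42856, so C = exp(0.42856) = 1.53504.

k = -0.2228, C = 1.5350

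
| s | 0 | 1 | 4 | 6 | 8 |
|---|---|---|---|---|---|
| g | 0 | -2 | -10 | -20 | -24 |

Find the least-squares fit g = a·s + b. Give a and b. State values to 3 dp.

Normal-equation sums: Σs·s = 117, Σs = 19, Σ1 = 5.
And Σs·g = -354, Σg = -56.
So XᵀX·[a, b]ᵀ = Xᵀg: [[117, 19]; [19, 5]]·[a, b]ᵀ = [-354, -56]ᵀ.
Eliminating b: 5·(row 1) − 19·(row 2) gives 224·a = 5·(-354) − 19·(-56) = -706, so a = -353/112.
Then b = ((-56) − 19·(-353/112))/5 = 87/112.

a = -3.152, b = 0.777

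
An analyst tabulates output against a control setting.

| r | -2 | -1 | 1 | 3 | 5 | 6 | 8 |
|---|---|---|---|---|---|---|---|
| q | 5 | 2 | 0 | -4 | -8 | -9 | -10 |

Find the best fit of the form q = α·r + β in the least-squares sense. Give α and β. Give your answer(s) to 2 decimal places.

XᵀX·[α, β]ᵀ = Xᵀq reads: 140·α + 20·β = -198;  20·α + 7·β = -24.
Determinant 140·7 − 20² = 580.
α = ((-198)·7 − 20·(-24))/580 = -453/290; β = (140·(-24) − 20·(-198))/580 = 30/29.

α = -1.56, β = 1.03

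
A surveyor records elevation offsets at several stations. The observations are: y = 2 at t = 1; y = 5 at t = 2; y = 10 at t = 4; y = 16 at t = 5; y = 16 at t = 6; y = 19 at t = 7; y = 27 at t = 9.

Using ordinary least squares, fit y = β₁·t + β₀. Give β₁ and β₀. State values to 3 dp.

β₁ = 3.043, β₀ = -1.207

XᵀX·[β₁, β₀]ᵀ = Xᵀy reads: 212·β₁ + 34·β₀ = 604;  34·β₁ + 7·β₀ = 95.
(Σt·t = 212, Σt = 34, Σ1 = 7, Σt·y = 604, Σy = 95.)
Δ = 212·7 − 34² = 328.
β₁ = (604·7 − 34·95)/328 = 499/164; β₀ = (212·95 − 34·604)/328 = -99/82.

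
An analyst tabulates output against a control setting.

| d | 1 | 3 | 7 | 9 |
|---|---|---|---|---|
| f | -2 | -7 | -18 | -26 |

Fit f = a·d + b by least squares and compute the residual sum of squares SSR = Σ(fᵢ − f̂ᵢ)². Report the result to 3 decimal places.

SSR = 2.650

With design matrix M, MᵀM = [[140, 20]; [20, 4]] and Mᵀf = [-383, -53]ᵀ.
Δ = 140·4 − 20² = 160.
a = ((-383)·4 − 20·(-53))/160 = -59/20; b = (140·(-53) − 20·(-383))/160 = 3/2.
Residuals: -11/20, 7/20, 23/20, -19/20; SSR = 53/20.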